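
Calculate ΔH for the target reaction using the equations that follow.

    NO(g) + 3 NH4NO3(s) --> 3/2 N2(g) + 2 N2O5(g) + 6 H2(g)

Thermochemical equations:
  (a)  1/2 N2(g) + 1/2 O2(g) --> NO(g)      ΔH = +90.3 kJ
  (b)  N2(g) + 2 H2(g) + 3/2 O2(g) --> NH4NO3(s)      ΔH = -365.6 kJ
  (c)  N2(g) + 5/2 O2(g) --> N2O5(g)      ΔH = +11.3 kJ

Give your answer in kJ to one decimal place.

(a) reversed: -90.3 kJ
(b) reversed and × 3: (-3)·(-365.6) = +1096.8 kJ
(c) × 2: (2)·(+11.3) = +22.6 kJ
ΔH = (-1)·(+90.3) + (-3)·(-365.6) + (2)·(+11.3) = 1029.1 kJ

ΔH = 1029.1 kJ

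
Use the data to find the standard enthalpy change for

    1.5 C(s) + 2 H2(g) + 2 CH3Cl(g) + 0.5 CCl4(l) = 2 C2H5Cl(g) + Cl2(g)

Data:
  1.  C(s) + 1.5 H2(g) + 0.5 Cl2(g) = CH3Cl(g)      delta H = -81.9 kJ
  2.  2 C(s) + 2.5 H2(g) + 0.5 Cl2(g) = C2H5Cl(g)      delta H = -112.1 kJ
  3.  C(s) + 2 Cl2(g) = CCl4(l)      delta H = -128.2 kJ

delta H = 3.7 kJ

eq. 1 reversed and × 2 (reverse to put CH3Cl(g) on the reactant side; ×2 to match 2 CH3Cl(g) in the target): (-2)·(-81.9) = +163.8 kJ
eq. 2 × 2 (×2 to match 2 C2H5Cl(g) in the target): (2)·(-112.1) = -224.2 kJ
eq. 3 reversed and × 1/2 (CCl4(l) must end up as a reactant; scale by 1/2 for the 1/2 CCl4(l)): (-1/2)·(-128.2) = +64.1 kJ
Combining the equations, delta H = (-2)·(-81.9) + (2)·(-112.1) + (-1/2)·(-128.2) = 3.7 kJ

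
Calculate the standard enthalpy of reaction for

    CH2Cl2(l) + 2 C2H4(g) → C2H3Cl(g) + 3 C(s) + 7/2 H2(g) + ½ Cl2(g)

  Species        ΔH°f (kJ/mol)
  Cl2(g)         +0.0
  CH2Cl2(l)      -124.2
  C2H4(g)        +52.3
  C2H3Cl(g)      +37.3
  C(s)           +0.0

Products: 1·(+37.3) + 3·(+0.0) + 7/2·(+0.0) + 1/2·(+0.0) = +37.3
Reactants: 1·(-124.2) + 2·(+52.3) = -19.6
ΔH°rxn = (+37.3) − (-19.6) = 56.9 kJ/mol

ΔH°rxn = 56.9 kJ/mol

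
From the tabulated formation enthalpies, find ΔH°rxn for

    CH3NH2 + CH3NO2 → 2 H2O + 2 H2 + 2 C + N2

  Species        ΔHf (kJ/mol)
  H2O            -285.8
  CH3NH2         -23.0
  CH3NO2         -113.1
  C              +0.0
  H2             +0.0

Products: 2·(-285.8) + 2·(+0.0) + 2·(+0.0) + 1·(+0.0) = -571.6
Reactants: 1·(-23.0) + 1·(-113.1) = -136.1
ΔH°rxn = (-571.6) − (-136.1) = -435.5 kJ/mol

ΔH°rxn = -435.5 kJ/mol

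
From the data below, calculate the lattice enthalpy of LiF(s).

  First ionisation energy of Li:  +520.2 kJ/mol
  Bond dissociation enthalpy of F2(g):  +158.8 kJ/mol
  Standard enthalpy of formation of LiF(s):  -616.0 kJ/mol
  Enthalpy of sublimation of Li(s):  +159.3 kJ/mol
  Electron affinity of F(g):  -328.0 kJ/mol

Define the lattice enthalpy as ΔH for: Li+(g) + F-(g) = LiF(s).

U = -1046.9 kJ/mol

ΔHf° = 1·ΔHsub + 1·(ΣIE) + 1/2·D(F2) + 1·EA + U
-616.0 = 1·(+159.3) + 1·(+520.2) + 1/2·(+158.8) + 1·(-328.0) + U
U = -616.0 − (+430.9) = -1046.9 kJ/mol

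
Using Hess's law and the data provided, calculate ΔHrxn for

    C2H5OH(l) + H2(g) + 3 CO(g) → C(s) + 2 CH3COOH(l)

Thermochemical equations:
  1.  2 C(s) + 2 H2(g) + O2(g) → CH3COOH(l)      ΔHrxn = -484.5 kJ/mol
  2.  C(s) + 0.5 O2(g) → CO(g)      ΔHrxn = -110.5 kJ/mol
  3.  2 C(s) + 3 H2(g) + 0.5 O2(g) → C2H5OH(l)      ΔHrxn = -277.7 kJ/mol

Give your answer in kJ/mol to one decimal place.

eq. 1 × 2 (×2 to match 2 CH3COOH(l) in the target): (2)·(-484.5) = -969.0 kJ/mol
eq. 2 reversed and × 3 (reverse to put CO(g) on the reactant side; scale by 3 for the 3 CO(g)): (-3)·(-110.5) = +331.5 kJ/mol
eq. 3 reversed (reverse to put C2H5OH(l) on the reactant side): +277.7 kJ/mol
ΔHrxn = (2)·(-484.5) + (-3)·(-110.5) + (-1)·(-277.7) = -359.8 kJ/mol

ΔHrxn = -359.8 kJ/mol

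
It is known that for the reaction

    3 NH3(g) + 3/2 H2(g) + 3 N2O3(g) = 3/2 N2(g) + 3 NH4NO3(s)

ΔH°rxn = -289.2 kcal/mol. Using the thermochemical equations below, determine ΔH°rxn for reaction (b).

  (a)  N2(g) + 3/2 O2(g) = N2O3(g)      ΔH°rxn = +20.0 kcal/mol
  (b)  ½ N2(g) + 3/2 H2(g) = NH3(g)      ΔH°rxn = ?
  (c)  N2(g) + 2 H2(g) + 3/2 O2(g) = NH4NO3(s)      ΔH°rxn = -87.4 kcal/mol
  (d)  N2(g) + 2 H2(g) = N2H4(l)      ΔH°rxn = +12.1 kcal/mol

(a) reversed and × 3 (reverse to put N2O3(g) on the reactant side; scale by 3 for the 3 N2O3(g)): (-3)·(+20.0) = -60.0 kcal/mol
(b) reversed and × 3 (reverse to put NH3(g) on the reactant side; scale by 3 for the 3 NH3(g)): contributes −3·x
(c) × 3 (×3 to match 3 NH4NO3(s) in the target): (3)·(-87.4) = -262.2 kcal/mol
(d): not needed (N2H4(l) appears nowhere else).
-289.2 = (-60.0) + (-262.2) − 3·x
x = (-289.2 − (-322.2)) / (-3) = -11.0 kcal/mol

ΔH°rxn = -11.0 kcal/mol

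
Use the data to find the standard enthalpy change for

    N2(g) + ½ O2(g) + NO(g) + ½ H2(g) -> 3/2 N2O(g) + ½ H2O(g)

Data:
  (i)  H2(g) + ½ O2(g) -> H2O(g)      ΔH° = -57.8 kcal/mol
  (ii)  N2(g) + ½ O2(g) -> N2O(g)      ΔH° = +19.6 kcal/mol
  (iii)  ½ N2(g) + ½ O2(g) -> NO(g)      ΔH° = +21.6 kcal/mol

(i) × 1/2 (×1/2 to match 1/2 H2O(g) in the target): (1/2)·(-57.8) = -28.9 kcal/mol
(ii) × 3/2 (×3/2 to match 3/2 N2O(g) in the target): (3/2)·(+19.6) = +29.4 kcal/mol
(iii) reversed (reverse to put NO(g) on the reactant side): -21.6 kcal/mol
Summing the manipulated equations, ΔH° = (-28.9) + (+29.4) + (-21.6) = -21.1 kcal/mol

ΔH° = -21.1 kcal/mol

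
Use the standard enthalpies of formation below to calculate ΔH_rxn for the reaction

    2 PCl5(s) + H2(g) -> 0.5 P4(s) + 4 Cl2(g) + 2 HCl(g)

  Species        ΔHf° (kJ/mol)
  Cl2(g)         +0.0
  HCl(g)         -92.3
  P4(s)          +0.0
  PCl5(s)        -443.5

ΔH_rxn = 702.4 kJ/mol

Products: 1/2·(+0.0) + 4·(+0.0) + 2·(-92.3) = -184.6
Reactants: 2·(-443.5) + 1·(+0.0) = -887.0
ΔH_rxn = (-184.6) − (-887.0) = 702.4 kJ/mol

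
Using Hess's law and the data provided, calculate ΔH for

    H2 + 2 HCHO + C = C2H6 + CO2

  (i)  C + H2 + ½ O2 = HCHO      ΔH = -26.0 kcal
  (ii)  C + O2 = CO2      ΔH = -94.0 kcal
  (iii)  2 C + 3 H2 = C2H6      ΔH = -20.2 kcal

(i) reversed and × 2 (HCHO must end up as a reactant; scale by 2 for the 2 HCHO): (-2)·(-26.0) = +52.0 kcal
(ii) as written (CO2 already on the product side): -94.0 kcal
(iii) as written (C2H6 already on the product side): -20.2 kcal
ΔH = (-2)·(-26.0) + (1)·(-94.0) + (1)·(-20.2) = -62.2 kcal

ΔH = -62.2 kcal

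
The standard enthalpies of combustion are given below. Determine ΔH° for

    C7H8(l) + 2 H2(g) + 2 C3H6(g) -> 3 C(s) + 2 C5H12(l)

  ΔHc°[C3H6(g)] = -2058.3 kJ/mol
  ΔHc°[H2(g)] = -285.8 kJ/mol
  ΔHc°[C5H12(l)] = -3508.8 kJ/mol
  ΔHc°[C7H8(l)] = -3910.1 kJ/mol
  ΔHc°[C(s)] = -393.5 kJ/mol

ΔH° = -400.2 kJ/mol

With combustion enthalpies, reactants minus products:
= [1·(-3910.1) + 2·(-285.8) + 2·(-2058.3)] − [3·(-393.5) + 2·(-3508.8)]
= -400.2 kJ/mol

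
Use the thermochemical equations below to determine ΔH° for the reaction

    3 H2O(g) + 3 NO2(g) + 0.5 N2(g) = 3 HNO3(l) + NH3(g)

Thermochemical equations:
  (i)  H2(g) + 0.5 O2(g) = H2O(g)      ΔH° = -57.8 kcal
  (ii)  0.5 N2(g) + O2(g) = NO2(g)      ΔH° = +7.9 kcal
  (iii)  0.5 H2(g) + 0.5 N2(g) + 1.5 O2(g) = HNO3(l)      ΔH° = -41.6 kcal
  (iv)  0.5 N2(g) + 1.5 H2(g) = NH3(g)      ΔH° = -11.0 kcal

ΔH° = 13.9 kcal

(i) reversed and × 3: (-3)·(-57.8) = +173.4 kcal
(ii) reversed and × 3: (-3)·(+7.9) = -23.7 kcal
(iii) × 3: (3)·(-41.6) = -124.8 kcal
(iv) as written: -11.0 kcal
By Hess's law, ΔH° = (+173.4) + (-23.7) + (-124.8) + (-11.0) = 13.9 kcal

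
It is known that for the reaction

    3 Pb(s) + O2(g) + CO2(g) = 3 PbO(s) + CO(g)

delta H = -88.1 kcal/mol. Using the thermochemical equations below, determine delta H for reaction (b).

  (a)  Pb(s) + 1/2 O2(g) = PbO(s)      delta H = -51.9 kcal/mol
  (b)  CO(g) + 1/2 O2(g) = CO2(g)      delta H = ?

delta H = -67.6 kcal/mol

(a) × 3: (3)·(-51.9) = -155.7 kcal/mol
(b) reversed: contributes −x
-88.1 = (-155.7) − x
x = (-88.1 − (-155.7)) / (-1) = -67.6 kcal/mol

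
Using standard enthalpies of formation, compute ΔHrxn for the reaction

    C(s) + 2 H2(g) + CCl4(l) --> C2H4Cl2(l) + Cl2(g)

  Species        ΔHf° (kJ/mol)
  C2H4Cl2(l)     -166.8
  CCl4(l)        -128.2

Products: 1·(-166.8) + 1·(+0.0) = -166.8
Reactants: 1·(+0.0) + 2·(+0.0) + 1·(-128.2) = -128.2
ΔHrxn = (-166.8) − (-128.2) = -38.6 kJ/mol

ΔHrxn = -38.6 kJ/mol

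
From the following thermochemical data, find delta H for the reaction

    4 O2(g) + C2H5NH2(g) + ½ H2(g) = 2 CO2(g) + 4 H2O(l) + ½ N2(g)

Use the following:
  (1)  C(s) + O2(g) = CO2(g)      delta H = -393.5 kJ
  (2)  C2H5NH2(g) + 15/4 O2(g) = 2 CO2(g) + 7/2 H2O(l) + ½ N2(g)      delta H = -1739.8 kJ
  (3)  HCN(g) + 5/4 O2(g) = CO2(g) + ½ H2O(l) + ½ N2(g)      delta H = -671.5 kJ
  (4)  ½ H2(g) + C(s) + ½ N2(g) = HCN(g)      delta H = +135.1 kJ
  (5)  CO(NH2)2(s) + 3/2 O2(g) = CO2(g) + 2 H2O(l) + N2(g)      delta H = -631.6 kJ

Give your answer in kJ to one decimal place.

delta H = -1882.7 kJ

(1) reversed: +393.5 kJ
(2) as written: -1739.8 kJ
(3) as written: -671.5 kJ
(4) as written: +135.1 kJ
(5): not needed.
delta H = (+393.5) + (-1739.8) + (-671.5) + (+135.1) = -1882.7 kJ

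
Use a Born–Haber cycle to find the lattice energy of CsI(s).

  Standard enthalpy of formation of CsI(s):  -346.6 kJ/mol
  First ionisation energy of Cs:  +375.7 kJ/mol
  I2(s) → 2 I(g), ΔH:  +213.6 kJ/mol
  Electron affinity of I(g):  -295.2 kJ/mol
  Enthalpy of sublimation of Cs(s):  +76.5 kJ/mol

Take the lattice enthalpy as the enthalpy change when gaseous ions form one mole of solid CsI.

U = -610.4 kJ/mol

ΔHf° = 1·ΔHsub + 1·(ΣIE) + 1/2·D(I2) + 1·EA + U
-346.6 = 1·(+76.5) + 1·(+375.7) + 1/2·(+213.6) + 1·(-295.2) + U
U = -346.6 − (+263.8) = -610.4 kJ/mol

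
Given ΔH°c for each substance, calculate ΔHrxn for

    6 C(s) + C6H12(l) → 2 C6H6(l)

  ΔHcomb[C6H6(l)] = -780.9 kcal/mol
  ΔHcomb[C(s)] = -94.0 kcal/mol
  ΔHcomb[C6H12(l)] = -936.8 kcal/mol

ΔHrxn = 61.0 kcal/mol

Using ΔH = Σ nΔHc°(reactants) − Σ nΔHc°(products):
= [6·(-94.0) + 1·(-936.8)] − [2·(-780.9)]
= 61.0 kcal/mol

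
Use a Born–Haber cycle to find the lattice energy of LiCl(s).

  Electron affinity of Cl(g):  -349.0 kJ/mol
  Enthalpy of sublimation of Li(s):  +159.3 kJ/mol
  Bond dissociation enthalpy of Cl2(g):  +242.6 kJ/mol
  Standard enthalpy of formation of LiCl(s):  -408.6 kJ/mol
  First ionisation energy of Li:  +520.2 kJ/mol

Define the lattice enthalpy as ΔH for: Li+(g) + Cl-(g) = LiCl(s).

U = -860.4 kJ/mol

ΔHf° = 1·ΔHsub + 1·(ΣIE) + 1/2·D(Cl2) + 1·EA + U
-408.6 = 1·(+159.3) + 1·(+520.2) + 1/2·(+242.6) + 1·(-349.0) + U
U = -408.6 − (+451.8) = -860.4 kJ/mol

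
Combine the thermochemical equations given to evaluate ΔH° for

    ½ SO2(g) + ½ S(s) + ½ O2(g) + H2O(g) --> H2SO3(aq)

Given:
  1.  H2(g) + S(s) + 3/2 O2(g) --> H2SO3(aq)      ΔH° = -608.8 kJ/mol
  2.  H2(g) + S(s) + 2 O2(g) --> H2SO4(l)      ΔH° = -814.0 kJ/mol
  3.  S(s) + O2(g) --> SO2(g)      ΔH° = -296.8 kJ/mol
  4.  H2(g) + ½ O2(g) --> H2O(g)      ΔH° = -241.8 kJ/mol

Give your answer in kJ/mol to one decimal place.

ΔH° = -218.6 kJ/mol

eq. 1 as written: -608.8 kJ/mol
eq. 2: not needed.
eq. 3 reversed and × 1/2: (-1/2)·(-296.8) = +148.4 kJ/mol
eq. 4 reversed: +241.8 kJ/mol
ΔH° = (1)·(-608.8) + (-1/2)·(-296.8) + (-1)·(-241.8) = -218.6 kJ/mol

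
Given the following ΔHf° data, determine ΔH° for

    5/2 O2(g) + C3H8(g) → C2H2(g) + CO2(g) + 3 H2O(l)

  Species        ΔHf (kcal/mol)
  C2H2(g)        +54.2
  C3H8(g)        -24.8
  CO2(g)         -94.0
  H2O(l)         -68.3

ΔH° = -219.9 kcal/mol

Products: 1·(+54.2) + 1·(-94.0) + 3·(-68.3) = -244.7
Reactants: 5/2·(+0.0) + 1·(-24.8) = -24.8
ΔH° = (-244.7) − (-24.8) = -219.9 kcal/mol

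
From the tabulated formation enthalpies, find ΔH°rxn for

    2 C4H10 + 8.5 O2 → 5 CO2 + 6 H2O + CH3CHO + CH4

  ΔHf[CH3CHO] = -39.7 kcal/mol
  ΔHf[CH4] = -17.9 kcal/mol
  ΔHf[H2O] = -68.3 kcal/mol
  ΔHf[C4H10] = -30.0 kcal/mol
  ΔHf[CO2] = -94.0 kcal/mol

ΔH°rxn = Σ nΔHf°(products) − Σ nΔHf°(reactants).
Products: 5·(-94.0) + 6·(-68.3) + 1·(-39.7) + 1·(-17.9) = -937.4
Reactants: 2·(-30.0) + 17/2·(+0.0) = -60.0
ΔH°rxn = (-937.4) − (-60.0) = -877.4 kcal/mol

ΔH°rxn = -877.4 kcal/mol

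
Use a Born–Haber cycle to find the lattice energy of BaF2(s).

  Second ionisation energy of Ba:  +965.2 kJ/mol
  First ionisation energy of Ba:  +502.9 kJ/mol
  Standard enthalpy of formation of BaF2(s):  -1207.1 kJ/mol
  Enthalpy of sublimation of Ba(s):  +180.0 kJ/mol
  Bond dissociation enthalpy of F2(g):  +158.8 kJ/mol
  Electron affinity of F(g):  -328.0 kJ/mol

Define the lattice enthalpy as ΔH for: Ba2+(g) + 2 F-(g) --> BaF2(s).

U = -2358.0 kJ/mol

ΔHf° = 1·ΔHsub + 1·(ΣIE) + 1·D(F2) + 2·EA + U
-1207.1 = 1·(+180.0) + 1·(+1468.1) + 1·(+158.8) + 2·(-328.0) + U
U = -1207.1 − (+1150.9) = -2358.0 kJ/mol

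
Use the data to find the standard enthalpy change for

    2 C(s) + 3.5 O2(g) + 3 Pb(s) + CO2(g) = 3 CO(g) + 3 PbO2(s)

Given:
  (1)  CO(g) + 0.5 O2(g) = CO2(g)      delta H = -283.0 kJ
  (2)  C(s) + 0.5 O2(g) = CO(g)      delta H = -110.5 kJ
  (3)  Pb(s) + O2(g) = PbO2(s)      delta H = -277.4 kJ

delta H = -770.2 kJ

(1) reversed: +283.0 kJ
(2) × 2: (2)·(-110.5) = -221.0 kJ
(3) × 3: (3)·(-277.4) = -832.2 kJ
Combining the equations, delta H = (-1)·(-283.0) + (2)·(-110.5) + (3)·(-277.4) = -770.2 kJ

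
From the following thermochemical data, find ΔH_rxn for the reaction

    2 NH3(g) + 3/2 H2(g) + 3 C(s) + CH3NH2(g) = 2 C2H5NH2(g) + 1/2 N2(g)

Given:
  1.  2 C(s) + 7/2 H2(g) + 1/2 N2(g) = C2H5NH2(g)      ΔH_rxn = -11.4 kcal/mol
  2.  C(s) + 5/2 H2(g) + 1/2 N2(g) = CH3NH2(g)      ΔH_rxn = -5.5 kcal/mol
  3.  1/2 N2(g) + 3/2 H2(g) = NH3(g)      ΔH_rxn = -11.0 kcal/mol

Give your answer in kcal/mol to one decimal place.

ΔH_rxn = 4.7 kcal/mol

eq. 1 × 2: (2)·(-11.4) = -22.8 kcal/mol
eq. 2 reversed: +5.5 kcal/mol
eq. 3 reversed and × 2: (-2)·(-11.0) = +22.0 kcal/mol
ΔH_rxn = (-22.8) + (+5.5) + (+22.0) = 4.7 kcal/mol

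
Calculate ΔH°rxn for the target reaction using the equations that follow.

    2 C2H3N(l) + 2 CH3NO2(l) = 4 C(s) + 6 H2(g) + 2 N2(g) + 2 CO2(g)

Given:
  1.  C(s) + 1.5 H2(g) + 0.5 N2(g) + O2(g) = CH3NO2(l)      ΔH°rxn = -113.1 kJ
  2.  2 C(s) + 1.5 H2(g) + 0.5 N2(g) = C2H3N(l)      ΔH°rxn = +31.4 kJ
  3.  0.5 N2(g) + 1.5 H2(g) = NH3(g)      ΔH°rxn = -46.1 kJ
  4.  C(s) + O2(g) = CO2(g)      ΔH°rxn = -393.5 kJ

ΔH°rxn = -623.6 kJ

eq. 1 reversed and × 2: (-2)·(-113.1) = +226.2 kJ
eq. 2 reversed and × 2: (-2)·(+31.4) = -62.8 kJ
eq. 3: not needed.
eq. 4 × 2: (2)·(-393.5) = -787.0 kJ
ΔH°rxn = (-2)·(-113.1) + (-2)·(+31.4) + (2)·(-393.5) = -623.6 kJ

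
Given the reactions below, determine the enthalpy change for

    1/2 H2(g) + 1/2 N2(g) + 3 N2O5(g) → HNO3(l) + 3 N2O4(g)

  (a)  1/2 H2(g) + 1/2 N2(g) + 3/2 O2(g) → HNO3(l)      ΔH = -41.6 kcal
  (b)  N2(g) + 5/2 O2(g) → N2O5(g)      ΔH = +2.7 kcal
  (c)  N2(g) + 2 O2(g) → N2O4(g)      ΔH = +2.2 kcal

(a) as written: -41.6 kcal
(b) reversed and × 3: (-3)·(+2.7) = -8.1 kcal
(c) × 3: (3)·(+2.2) = +6.6 kcal
ΔH = (1)·(-41.6) + (-3)·(+2.7) + (3)·(+2.2) = -43.1 kcal

ΔH = -43.1 kcal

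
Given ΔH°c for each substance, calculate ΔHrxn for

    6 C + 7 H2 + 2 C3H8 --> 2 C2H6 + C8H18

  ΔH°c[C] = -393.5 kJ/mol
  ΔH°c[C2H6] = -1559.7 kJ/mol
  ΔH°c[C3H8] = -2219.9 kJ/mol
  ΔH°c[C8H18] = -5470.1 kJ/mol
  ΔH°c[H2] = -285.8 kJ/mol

ΔHrxn = -211.9 kJ/mol

Using ΔH = Σ nΔHc°(reactants) − Σ nΔHc°(products):
= [6·(-393.5) + 7·(-285.8) + 2·(-2219.9)] − [2·(-1559.7) + 1·(-5470.1)]
= -211.9 kJ/mol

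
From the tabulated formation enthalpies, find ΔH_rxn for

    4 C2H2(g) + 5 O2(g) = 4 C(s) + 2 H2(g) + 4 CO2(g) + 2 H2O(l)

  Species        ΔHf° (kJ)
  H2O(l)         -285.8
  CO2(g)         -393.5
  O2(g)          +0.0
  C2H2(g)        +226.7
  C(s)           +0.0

ΔH°rxn = Σ nΔHf°(products) − Σ nΔHf°(reactants).
Products: 4·(+0.0) + 2·(+0.0) + 4·(-393.5) + 2·(-285.8) = -2145.6
Reactants: 4·(+226.7) + 5·(+0.0) = +906.8
ΔH_rxn = (-2145.6) − (+906.8) = -3052.4 kJ

ΔH_rxn = -3052.4 kJ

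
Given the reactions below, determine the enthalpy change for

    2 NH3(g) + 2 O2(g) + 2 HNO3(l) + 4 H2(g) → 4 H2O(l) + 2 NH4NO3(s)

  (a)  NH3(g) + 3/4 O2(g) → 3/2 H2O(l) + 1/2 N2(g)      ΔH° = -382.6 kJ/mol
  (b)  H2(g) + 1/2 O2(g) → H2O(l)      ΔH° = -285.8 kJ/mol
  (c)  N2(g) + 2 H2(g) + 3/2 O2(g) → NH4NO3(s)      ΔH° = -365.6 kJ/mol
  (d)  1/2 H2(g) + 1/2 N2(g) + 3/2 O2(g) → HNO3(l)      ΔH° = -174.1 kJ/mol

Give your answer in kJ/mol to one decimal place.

ΔH° = -1434.0 kJ/mol

(a) × 2: (2)·(-382.6) = -765.2 kJ/mol
(b) as written: -285.8 kJ/mol
(c) × 2: (2)·(-365.6) = -731.2 kJ/mol
(d) reversed and × 2: (-2)·(-174.1) = +348.2 kJ/mol
Since enthalpy is a state function, ΔH° = (2)·(-382.6) + (1)·(-285.8) + (2)·(-365.6) + (-2)·(-174.1) = -1434.0 kJ/mol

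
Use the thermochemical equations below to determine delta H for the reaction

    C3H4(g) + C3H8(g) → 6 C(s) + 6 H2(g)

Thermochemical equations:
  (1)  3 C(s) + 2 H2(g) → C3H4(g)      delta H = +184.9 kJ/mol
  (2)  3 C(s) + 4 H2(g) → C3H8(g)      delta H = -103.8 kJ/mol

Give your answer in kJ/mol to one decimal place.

delta H = -81.1 kJ/mol

(1) reversed (C3H4(g) must end up as a reactant): -184.9 kJ/mol
(2) reversed (C3H8(g) must end up as a reactant): +103.8 kJ/mol
Since enthalpy is a state function, delta H = (-184.9) + (+103.8) = -81.1 kJ/mol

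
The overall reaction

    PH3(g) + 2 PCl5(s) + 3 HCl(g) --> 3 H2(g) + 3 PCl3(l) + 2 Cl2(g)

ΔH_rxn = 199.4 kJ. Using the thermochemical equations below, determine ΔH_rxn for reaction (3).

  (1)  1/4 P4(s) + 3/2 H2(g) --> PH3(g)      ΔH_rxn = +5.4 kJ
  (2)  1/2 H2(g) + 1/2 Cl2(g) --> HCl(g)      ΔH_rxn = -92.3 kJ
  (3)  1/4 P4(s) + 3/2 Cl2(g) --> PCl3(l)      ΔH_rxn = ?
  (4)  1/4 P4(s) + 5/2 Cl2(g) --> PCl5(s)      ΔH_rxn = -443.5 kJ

ΔH_rxn = -319.7 kJ

(1) reversed: -5.4 kJ
(2) reversed and × 3: (-3)·(-92.3) = +276.9 kJ
(3) × 3: contributes 3·x
(4) reversed and × 2: (-2)·(-443.5) = +887.0 kJ
+199.4 = (-5.4) + (+276.9) + (+887.0) + 3·x
x = (+199.4 − (+1158.5)) / (3) = -319.7 kJ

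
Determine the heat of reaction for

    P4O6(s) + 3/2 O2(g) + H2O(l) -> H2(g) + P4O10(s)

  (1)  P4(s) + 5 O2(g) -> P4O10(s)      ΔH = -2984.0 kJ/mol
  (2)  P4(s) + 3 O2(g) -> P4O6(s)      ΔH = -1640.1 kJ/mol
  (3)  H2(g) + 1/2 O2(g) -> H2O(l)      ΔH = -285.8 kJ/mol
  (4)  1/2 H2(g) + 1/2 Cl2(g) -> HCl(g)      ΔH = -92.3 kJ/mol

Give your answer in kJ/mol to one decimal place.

ΔH = -1058.1 kJ/mol

(1) as written: -2984.0 kJ/mol
(2) reversed: +1640.1 kJ/mol
(3) reversed: +285.8 kJ/mol
(4): not needed.
ΔH = (-2984.0) + (+1640.1) + (+285.8) = -1058.1 kJ/mol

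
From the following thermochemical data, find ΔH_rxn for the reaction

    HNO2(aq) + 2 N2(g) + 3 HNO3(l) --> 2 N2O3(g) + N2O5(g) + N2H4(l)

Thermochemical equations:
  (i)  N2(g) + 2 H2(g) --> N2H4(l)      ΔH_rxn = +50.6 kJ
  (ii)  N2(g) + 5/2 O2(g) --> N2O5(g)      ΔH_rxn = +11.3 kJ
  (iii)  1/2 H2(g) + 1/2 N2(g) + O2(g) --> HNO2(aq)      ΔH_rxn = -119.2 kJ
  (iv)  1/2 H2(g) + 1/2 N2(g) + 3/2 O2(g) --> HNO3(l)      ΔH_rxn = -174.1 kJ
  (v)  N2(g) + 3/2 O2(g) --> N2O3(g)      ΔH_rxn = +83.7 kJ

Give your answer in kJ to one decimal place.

(i) as written (N2H4(l) already on the product side): +50.6 kJ
(ii) as written (N2O5(g) already on the product side): +11.3 kJ
(iii) reversed (HNO2(aq) must end up as a reactant): +119.2 kJ
(iv) reversed and × 3 (HNO3(l) must end up as a reactant; ×3 to match 3 HNO3(l) in the target): (-3)·(-174.1) = +522.3 kJ
(v) × 2 (scale by 2 for the 2 N2O3(g)): (2)·(+83.7) = +167.4 kJ
ΔH_rxn = (1)·(+50.6) + (1)·(+11.3) + (-1)·(-119.2) + (-3)·(-174.1) + (2)·(+83.7) = 870.8 kJ

ΔH_rxn = 870.8 kJ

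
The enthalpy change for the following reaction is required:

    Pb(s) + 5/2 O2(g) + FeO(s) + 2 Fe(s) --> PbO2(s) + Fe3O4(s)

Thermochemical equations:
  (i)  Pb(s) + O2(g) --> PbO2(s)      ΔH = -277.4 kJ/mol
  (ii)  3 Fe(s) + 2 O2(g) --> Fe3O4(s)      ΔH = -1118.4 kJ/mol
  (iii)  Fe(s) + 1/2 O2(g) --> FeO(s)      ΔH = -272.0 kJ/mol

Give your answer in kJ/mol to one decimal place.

ΔH = -1123.8 kJ/mol

(i) as written (PbO2(s) already on the product side): -277.4 kJ/mol
(ii) as written (Fe3O4(s) already on the product side): -1118.4 kJ/mol
(iii) reversed (reverse to put FeO(s) on the reactant side): +272.0 kJ/mol
ΔH = (1)·(-277.4) + (1)·(-1118.4) + (-1)·(-272.0) = -1123.8 kJ/mol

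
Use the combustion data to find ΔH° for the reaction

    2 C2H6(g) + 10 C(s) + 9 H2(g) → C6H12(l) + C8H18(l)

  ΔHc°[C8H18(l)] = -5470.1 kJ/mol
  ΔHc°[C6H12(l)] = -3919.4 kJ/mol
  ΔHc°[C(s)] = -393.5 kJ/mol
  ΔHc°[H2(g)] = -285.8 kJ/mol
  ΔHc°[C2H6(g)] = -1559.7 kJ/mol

ΔH° = -237.1 kJ/mol

With combustion enthalpies, reactants minus products:
= [2·(-1559.7) + 10·(-393.5) + 9·(-285.8)] − [1·(-3919.4) + 1·(-5470.1)]
= -237.1 kJ/mol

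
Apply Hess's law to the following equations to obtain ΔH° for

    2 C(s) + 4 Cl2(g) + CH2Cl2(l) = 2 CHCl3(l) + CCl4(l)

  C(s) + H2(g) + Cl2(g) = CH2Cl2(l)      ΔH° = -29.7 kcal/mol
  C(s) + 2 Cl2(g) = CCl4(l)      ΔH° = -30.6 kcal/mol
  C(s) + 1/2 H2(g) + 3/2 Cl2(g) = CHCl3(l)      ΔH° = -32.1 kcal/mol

ΔH° = -65.1 kcal/mol

equation 1 reversed: +29.7 kcal/mol
equation 2 as written: -30.6 kcal/mol
equation 3 × 2: (2)·(-32.1) = -64.2 kcal/mol
ΔH° = (-1)·(-29.7) + (1)·(-30.6) + (2)·(-32.1) = -65.1 kcal/mol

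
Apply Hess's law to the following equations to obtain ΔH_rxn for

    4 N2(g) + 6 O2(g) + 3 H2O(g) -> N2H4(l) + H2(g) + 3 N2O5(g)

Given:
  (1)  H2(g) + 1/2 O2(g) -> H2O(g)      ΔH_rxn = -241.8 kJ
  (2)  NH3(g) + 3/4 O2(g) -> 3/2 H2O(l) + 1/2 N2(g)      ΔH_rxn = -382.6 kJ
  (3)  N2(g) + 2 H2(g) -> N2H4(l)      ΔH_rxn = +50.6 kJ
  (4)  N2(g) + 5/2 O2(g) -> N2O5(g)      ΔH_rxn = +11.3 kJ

ΔH_rxn = 809.9 kJ

(1) reversed and × 3: (-3)·(-241.8) = +725.4 kJ
(2): not needed.
(3) as written: +50.6 kJ
(4) × 3: (3)·(+11.3) = +33.9 kJ
Since enthalpy is a state function, ΔH_rxn = (-3)·(-241.8) + (1)·(+50.6) + (3)·(+11.3) = 809.9 kJ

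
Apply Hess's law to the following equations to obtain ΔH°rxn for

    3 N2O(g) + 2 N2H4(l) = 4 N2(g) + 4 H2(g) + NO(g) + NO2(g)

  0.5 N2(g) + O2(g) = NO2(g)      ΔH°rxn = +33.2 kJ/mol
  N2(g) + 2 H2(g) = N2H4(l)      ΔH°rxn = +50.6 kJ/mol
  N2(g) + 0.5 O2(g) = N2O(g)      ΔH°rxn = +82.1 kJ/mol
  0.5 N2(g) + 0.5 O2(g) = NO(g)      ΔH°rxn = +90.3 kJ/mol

equation 1 as written: +33.2 kJ/mol
equation 2 reversed and × 2: (-2)·(+50.6) = -101.2 kJ/mol
equation 3 reversed and × 3: (-3)·(+82.1) = -246.3 kJ/mol
equation 4 as written: +90.3 kJ/mol
By Hess's law, ΔH°rxn = (1)·(+33.2) + (-2)·(+50.6) + (-3)·(+82.1) + (1)·(+90.3) = -224.0 kJ/mol

ΔH°rxn = -224.0 kJ/mol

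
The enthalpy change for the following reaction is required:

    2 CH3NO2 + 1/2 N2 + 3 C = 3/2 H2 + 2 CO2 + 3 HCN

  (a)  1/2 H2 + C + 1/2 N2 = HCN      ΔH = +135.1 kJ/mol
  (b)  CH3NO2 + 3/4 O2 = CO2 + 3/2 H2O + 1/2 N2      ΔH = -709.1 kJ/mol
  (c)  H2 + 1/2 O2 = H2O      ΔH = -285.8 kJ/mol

(a) × 3: (3)·(+135.1) = +405.3 kJ/mol
(b) × 2: (2)·(-709.1) = -1418.2 kJ/mol
(c) reversed and × 3: (-3)·(-285.8) = +857.4 kJ/mol
ΔH = (3)·(+135.1) + (2)·(-709.1) + (-3)·(-285.8) = -155.5 kJ/mol

ΔH = -155.5 kJ/mol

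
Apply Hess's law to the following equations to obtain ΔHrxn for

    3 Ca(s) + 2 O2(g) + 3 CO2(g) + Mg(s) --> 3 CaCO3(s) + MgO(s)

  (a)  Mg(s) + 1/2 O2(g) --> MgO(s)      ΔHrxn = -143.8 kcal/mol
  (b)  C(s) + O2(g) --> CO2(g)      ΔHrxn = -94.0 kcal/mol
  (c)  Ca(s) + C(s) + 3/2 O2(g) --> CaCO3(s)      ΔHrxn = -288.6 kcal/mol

ΔHrxn = -727.6 kcal/mol

(a) as written (MgO(s) already on the product side): -143.8 kcal/mol
(b) reversed and × 3 (CO2(g) must end up as a reactant; ×3 to match 3 CO2(g) in the target): (-3)·(-94.0) = +282.0 kcal/mol
(c) × 3 (scale by 3 for the 3 CaCO3(s)): (3)·(-288.6) = -865.8 kcal/mol
Since enthalpy is a state function, ΔHrxn = (-143.8) + (+282.0) + (-865.8) = -727.6 kcal/mol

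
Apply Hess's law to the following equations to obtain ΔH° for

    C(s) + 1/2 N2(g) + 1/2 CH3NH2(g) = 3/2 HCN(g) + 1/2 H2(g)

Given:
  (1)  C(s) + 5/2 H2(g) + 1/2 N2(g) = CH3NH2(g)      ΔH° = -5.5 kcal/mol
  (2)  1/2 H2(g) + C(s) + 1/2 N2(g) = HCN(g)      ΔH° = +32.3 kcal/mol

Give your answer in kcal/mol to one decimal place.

ΔH° = 51.2 kcal/mol

(1) reversed and × 1/2 (CH3NH2(g) must end up as a reactant; scale by 1/2 for the 1/2 CH3NH2(g)): (-1/2)·(-5.5) = +2.75 kcal/mol
(2) × 3/2 (×3/2 to match 3/2 HCN(g) in the target): (3/2)·(+32.3) = +48.45 kcal/mol
ΔH° = (+2.75) + (+48.45) = 51.2 kcal/mol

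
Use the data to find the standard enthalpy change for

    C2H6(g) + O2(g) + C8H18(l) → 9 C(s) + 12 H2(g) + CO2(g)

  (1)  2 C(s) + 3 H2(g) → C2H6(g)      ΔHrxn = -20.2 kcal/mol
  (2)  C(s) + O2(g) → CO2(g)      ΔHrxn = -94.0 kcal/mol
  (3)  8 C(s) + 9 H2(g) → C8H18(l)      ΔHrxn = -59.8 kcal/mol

(1) reversed (C2H6(g) must end up as a reactant): +20.2 kcal/mol
(2) as written (CO2(g) already on the product side): -94.0 kcal/mol
(3) reversed (C8H18(l) must end up as a reactant): +59.8 kcal/mol
ΔHrxn = (-1)·(-20.2) + (1)·(-94.0) + (-1)·(-59.8) = -14.0 kcal/mol

ΔHrxn = -14.0 kcal/mol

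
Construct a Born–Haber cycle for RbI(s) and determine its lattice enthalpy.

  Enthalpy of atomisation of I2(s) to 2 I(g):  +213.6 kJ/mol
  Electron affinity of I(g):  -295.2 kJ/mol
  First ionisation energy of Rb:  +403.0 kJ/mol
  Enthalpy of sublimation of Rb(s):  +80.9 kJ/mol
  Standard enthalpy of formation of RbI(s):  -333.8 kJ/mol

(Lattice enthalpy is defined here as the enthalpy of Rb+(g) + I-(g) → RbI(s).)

U = -629.3 kJ/mol

ΔHf° = 1·ΔHsub + 1·(ΣIE) + 1/2·D(I2) + 1·EA + U
-333.8 = 1·(+80.9) + 1·(+403.0) + 1/2·(+213.6) + 1·(-295.2) + U
U = -333.8 − (+295.5) = -629.3 kJ/mol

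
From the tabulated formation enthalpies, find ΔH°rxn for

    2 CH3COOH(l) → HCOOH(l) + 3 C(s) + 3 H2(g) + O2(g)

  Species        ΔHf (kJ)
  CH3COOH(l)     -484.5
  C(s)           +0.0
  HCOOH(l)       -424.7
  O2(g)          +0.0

ΔH°rxn = 544.3 kJ

Products: 1·(-424.7) + 3·(+0.0) + 3·(+0.0) + 1·(+0.0) = -424.7
Reactants: 2·(-484.5) = -969.0
ΔH°rxn = (-424.7) − (-969.0) = 544.3 kJ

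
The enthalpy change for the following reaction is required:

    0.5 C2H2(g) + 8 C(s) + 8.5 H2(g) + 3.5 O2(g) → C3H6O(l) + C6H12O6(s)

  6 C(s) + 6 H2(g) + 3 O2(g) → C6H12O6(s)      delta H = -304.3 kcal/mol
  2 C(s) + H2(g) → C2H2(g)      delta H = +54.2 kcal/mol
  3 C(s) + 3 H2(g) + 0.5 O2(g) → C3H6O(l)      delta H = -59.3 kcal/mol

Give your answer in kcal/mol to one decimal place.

equation 1 as written: -304.3 kcal/mol
equation 2 reversed and × 1/2: (-1/2)·(+54.2) = -27.1 kcal/mol
equation 3 as written: -59.3 kcal/mol
delta H = (-304.3) + (-27.1) + (-59.3) = -390.7 kcal/mol

delta H = -390.7 kcal/mol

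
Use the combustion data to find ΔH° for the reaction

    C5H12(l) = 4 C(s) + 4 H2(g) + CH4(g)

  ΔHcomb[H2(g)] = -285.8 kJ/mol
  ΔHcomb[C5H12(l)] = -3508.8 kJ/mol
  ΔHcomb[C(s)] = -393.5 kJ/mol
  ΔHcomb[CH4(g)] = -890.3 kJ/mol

ΔH° = 98.7 kJ/mol

Using ΔH = Σ nΔHc°(reactants) − Σ nΔHc°(products):
= [1·(-3508.8)] − [4·(-393.5) + 4·(-285.8) + 1·(-890.3)]
= 98.7 kJ/mol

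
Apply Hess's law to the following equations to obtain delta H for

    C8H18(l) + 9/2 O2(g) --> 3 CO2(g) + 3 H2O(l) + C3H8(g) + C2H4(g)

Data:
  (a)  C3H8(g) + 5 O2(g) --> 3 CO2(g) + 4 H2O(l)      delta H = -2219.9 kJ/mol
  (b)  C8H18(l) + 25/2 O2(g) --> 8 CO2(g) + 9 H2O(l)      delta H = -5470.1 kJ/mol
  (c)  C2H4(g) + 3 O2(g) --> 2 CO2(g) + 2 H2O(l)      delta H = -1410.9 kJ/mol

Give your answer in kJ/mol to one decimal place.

delta H = -1839.3 kJ/mol

(a) reversed: +2219.9 kJ/mol
(b) as written: -5470.1 kJ/mol
(c) reversed: +1410.9 kJ/mol
Since enthalpy is a state function, delta H = (-1)·(-2219.9) + (1)·(-5470.1) + (-1)·(-1410.9) = -1839.3 kJ/mol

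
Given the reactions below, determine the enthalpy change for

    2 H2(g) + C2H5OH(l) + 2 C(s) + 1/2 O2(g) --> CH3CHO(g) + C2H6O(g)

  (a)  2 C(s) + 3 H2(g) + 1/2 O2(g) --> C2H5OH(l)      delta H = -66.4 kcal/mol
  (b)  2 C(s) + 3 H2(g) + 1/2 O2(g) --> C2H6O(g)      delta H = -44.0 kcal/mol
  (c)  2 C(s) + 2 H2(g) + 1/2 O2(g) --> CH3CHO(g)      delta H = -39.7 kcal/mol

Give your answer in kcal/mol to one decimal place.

delta H = -17.3 kcal/mol

(a) reversed (reverse to put C2H5OH(l) on the reactant side): +66.4 kcal/mol
(b) as written (C2H6O(g) already on the product side): -44.0 kcal/mol
(c) as written (CH3CHO(g) already on the product side): -39.7 kcal/mol
delta H = (+66.4) + (-44.0) + (-39.7) = -17.3 kcal/mol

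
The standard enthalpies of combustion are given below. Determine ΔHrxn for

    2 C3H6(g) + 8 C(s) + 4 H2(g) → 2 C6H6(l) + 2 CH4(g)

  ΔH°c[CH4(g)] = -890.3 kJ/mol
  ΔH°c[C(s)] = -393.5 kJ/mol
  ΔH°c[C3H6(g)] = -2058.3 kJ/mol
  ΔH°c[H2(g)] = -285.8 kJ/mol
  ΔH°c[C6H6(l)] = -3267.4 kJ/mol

ΔHrxn = -92.4 kJ/mol

With combustion enthalpies, reactants minus products:
= [2·(-2058.3) + 8·(-393.5) + 4·(-285.8)] − [2·(-3267.4) + 2·(-890.3)]
= -92.4 kJ/mol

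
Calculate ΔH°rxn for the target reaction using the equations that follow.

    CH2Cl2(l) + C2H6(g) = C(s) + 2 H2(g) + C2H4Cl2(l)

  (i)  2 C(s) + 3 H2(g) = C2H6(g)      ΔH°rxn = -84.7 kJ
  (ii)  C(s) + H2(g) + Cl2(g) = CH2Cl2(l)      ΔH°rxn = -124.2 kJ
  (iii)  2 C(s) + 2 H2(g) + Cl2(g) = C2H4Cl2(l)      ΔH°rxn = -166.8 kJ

ΔH°rxn = 42.1 kJ

(i) reversed: +84.7 kJ
(ii) reversed: +124.2 kJ
(iii) as written: -166.8 kJ
ΔH°rxn = (-1)·(-84.7) + (-1)·(-124.2) + (1)·(-166.8) = 42.1 kJ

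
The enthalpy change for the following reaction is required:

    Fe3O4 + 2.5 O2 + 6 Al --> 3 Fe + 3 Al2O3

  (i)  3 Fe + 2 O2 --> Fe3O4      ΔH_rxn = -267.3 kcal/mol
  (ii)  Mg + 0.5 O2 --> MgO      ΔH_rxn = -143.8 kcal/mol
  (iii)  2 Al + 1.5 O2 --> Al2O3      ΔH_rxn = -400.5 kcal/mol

ΔH_rxn = -934.2 kcal/mol

(i) reversed (reverse to put Fe3O4 on the reactant side): +267.3 kcal/mol
(ii): not needed (Mg appears nowhere else).
(iii) × 3 (×3 to match 3 Al2O3 in the target): (3)·(-400.5) = -1201.5 kcal/mol
Combining the equations, ΔH_rxn = (-1)·(-267.3) + (3)·(-400.5) = -934.2 kcal/mol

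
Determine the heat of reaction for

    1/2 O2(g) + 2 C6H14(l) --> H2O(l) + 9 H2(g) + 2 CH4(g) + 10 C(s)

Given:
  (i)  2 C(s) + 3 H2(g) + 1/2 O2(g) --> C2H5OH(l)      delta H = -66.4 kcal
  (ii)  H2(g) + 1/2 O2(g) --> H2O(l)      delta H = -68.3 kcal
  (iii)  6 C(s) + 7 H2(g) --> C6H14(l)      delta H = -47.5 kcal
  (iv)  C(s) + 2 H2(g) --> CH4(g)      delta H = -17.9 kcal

(i): not needed (C2H5OH(l) appears nowhere else).
(ii) as written (H2O(l) already on the product side): -68.3 kcal
(iii) reversed and × 2 (reverse to put C6H14(l) on the reactant side; scale by 2 for the 2 C6H14(l)): (-2)·(-47.5) = +95.0 kcal
(iv) × 2 (×2 to match 2 CH4(g) in the target): (2)·(-17.9) = -35.8 kcal
delta H = (1)·(-68.3) + (-2)·(-47.5) + (2)·(-17.9) = -9.1 kcal

delta H = -9.1 kcal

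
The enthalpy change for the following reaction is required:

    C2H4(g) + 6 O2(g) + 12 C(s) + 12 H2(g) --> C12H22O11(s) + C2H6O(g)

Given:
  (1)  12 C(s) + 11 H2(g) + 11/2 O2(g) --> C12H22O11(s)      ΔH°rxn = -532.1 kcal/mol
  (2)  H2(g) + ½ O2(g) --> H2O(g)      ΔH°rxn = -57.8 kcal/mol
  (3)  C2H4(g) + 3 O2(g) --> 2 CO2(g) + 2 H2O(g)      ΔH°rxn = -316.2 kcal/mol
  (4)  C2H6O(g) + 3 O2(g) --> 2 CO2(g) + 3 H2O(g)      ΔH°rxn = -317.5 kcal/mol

ΔH°rxn = -588.6 kcal/mol

(1) as written (C12H22O11(s) already on the product side): -532.1 kcal/mol
(2) as written: -57.8 kcal/mol
(3) as written (C2H4(g) already on the reactant side): -316.2 kcal/mol
(4) reversed (reverse to put C2H6O(g) on the product side): +317.5 kcal/mol
ΔH°rxn = (-532.1) + (-57.8) + (-316.2) + (+317.5) = -588.6 kcal/mol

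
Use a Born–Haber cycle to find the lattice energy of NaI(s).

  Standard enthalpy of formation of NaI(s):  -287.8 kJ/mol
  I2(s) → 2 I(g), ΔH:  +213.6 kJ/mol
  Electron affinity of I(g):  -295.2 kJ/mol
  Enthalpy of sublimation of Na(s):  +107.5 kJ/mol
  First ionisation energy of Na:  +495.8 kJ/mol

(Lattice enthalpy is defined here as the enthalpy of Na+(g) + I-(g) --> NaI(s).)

ΔHf° = 1·ΔHsub + 1·(ΣIE) + 1/2·D(I2) + 1·EA + U
-287.8 = 1·(+107.5) + 1·(+495.8) + 1/2·(+213.6) + 1·(-295.2) + U
U = -287.8 − (+414.9) = -702.7 kJ/mol

U = -702.7 kJ/mol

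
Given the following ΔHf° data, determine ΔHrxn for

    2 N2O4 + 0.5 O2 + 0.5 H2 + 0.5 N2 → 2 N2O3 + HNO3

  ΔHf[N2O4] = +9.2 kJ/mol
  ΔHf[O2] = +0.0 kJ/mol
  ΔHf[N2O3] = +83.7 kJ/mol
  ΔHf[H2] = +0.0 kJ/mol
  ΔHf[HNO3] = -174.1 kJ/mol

Products: 2·(+83.7) + 1·(-174.1) = -6.7
Reactants: 2·(+9.2) + 1/2·(+0.0) + 1/2·(+0.0) + 1/2·(+0.0) = +18.4
ΔHrxn = (-6.7) − (+18.4) = -25.1 kJ/mol

ΔHrxn = -25.1 kJ/mol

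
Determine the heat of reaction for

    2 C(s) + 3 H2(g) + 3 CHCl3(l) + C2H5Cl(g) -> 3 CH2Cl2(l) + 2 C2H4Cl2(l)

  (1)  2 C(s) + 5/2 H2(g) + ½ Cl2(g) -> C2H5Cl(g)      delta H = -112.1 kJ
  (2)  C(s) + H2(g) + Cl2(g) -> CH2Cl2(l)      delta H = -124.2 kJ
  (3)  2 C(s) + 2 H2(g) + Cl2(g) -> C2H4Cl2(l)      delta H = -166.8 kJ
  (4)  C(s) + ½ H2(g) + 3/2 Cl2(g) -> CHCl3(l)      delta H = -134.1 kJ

delta H = -191.8 kJ

(1) reversed (C2H5Cl(g) must end up as a reactant): +112.1 kJ
(2) × 3 (scale by 3 for the 3 CH2Cl2(l)): (3)·(-124.2) = -372.6 kJ
(3) × 2 (×2 to match 2 C2H4Cl2(l) in the target): (2)·(-166.8) = -333.6 kJ
(4) reversed and × 3 (CHCl3(l) must end up as a reactant; scale by 3 for the 3 CHCl3(l)): (-3)·(-134.1) = +402.3 kJ
Summing the manipulated equations, delta H = (+112.1) + (-372.6) + (-333.6) + (+402.3) = -191.8 kJ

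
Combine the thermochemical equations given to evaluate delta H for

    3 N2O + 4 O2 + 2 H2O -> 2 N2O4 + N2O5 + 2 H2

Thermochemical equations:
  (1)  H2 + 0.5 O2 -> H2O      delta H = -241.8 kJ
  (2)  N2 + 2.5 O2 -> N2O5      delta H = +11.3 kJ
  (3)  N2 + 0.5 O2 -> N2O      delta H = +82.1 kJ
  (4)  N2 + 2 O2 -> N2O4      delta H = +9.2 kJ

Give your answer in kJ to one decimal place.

(1) reversed and × 2 (reverse to put H2O on the reactant side; scale by 2 for the 2 H2O): (-2)·(-241.8) = +483.6 kJ
(2) as written (N2O5 already on the product side): +11.3 kJ
(3) reversed and × 3 (reverse to put N2O on the reactant side; scale by 3 for the 3 N2O): (-3)·(+82.1) = -246.3 kJ
(4) × 2 (scale by 2 for the 2 N2O4): (2)·(+9.2) = +18.4 kJ
delta H = (+483.6) + (+11.3) + (-246.3) + (+18.4) = 267.0 kJ

delta H = 267.0 kJ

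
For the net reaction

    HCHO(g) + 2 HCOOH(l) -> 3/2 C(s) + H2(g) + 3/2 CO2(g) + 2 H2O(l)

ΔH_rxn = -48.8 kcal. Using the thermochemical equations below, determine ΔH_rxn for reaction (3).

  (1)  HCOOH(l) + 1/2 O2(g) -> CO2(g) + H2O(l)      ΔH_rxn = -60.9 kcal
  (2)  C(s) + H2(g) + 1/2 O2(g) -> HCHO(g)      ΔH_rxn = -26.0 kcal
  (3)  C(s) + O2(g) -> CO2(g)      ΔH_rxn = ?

ΔH_rxn = -94.0 kcal

(1) × 2 (scale by 2 for the 2 HCOOH(l)): (2)·(-60.9) = -121.8 kcal
(2) reversed (reverse to put HCHO(g) on the reactant side): +26.0 kcal
(3) reversed and × 1/2: contributes −1/2·x
-48.8 = (-121.8) + (+26.0) − 1/2·x
x = (-48.8 − (-95.8)) / (-1/2) = -94.0 kcal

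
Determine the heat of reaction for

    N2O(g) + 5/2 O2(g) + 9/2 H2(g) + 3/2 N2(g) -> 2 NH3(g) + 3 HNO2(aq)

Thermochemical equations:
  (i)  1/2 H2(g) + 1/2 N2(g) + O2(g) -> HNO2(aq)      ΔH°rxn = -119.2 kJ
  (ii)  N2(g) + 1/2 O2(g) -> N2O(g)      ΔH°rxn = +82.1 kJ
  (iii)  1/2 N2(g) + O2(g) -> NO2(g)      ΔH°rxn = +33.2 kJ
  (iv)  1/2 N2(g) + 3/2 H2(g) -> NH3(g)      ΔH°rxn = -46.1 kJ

ΔH°rxn = -531.9 kJ

(i) × 3: (3)·(-119.2) = -357.6 kJ
(ii) reversed: -82.1 kJ
(iii): not needed.
(iv) × 2: (2)·(-46.1) = -92.2 kJ
Summing the manipulated equations, ΔH°rxn = (-357.6) + (-82.1) + (-92.2) = -531.9 kJ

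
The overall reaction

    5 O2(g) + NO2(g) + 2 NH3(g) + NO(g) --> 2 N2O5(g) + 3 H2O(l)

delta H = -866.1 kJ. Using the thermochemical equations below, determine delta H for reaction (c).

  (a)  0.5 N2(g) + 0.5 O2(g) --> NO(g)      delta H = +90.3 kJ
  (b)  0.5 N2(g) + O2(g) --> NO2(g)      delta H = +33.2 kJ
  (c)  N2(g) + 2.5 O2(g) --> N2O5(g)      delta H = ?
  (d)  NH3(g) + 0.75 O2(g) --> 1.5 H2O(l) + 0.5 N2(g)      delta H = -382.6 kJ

(a) reversed (reverse to put NO(g) on the reactant side): -90.3 kJ
(b) reversed (NO2(g) must end up as a reactant): -33.2 kJ
(c) × 2 (×2 to match 2 N2O5(g) in the target): contributes 2·x
(d) × 2 (×2 to match 2 NH3(g) in the target): (2)·(-382.6) = -765.2 kJ
-866.1 = (-90.3) + (-33.2) + (-765.2) + 2·x
x = (-866.1 − (-888.7)) / (2) = 11.3 kJ

delta H = 11.3 kJ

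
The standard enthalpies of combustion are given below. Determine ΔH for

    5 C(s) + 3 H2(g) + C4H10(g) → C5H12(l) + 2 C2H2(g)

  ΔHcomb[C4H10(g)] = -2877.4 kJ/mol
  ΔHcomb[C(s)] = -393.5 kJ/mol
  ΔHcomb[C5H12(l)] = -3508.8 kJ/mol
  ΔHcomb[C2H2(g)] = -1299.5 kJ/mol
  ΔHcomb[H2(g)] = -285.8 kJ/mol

With combustion enthalpies, reactants minus products:
= [5·(-393.5) + 3·(-285.8) + 1·(-2877.4)] − [1·(-3508.8) + 2·(-1299.5)]
= 405.5 kJ/mol

ΔH = 405.5 kJ/mol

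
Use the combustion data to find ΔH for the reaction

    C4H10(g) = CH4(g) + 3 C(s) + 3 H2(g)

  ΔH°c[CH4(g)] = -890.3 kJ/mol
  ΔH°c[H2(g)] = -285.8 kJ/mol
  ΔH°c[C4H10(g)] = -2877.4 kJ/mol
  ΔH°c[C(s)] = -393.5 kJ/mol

ΔH = 50.8 kJ/mol

With combustion enthalpies, reactants minus products:
= [1·(-2877.4)] − [1·(-890.3) + 3·(-393.5) + 3·(-285.8)]
= 50.8 kJ/mol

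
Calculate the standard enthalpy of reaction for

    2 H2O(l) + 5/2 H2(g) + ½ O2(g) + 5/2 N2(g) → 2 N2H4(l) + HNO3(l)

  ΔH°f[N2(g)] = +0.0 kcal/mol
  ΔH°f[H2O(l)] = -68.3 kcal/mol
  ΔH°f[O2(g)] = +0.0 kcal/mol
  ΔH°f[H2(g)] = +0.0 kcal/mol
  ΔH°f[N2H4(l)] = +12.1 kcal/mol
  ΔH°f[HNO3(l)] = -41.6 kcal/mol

Products: 2·(+12.1) + 1·(-41.6) = -17.4
Reactants: 2·(-68.3) + 5/2·(+0.0) + 1/2·(+0.0) + 5/2·(+0.0) = -136.6
ΔHrxn = (-17.4) − (-136.6) = 119.2 kcal/mol

ΔHrxn = 119.2 kcal/mol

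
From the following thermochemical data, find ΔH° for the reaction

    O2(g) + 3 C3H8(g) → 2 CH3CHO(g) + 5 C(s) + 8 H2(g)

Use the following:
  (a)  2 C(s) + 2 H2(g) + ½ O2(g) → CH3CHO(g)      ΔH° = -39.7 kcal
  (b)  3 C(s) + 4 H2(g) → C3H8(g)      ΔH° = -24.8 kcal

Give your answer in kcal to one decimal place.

(a) × 2 (×2 to match 2 CH3CHO(g) in the target): (2)·(-39.7) = -79.4 kcal
(b) reversed and × 3 (C3H8(g) must end up as a reactant; ×3 to match 3 C3H8(g) in the target): (-3)·(-24.8) = +74.4 kcal
By Hess's law, ΔH° = (-79.4) + (+74.4) = -5.0 kcal

ΔH° = -5.0 kcal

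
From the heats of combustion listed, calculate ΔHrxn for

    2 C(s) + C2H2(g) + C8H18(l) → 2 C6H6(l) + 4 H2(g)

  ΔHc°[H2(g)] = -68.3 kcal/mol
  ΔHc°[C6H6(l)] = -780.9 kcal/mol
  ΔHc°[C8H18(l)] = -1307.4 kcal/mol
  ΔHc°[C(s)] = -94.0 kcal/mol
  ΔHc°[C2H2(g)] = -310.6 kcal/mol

ΔHrxn = 29.0 kcal/mol

Using ΔH = Σ nΔHc°(reactants) − Σ nΔHc°(products):
= [2·(-94.0) + 1·(-310.6) + 1·(-1307.4)] − [2·(-780.9) + 4·(-68.3)]
= 29.0 kcal/mol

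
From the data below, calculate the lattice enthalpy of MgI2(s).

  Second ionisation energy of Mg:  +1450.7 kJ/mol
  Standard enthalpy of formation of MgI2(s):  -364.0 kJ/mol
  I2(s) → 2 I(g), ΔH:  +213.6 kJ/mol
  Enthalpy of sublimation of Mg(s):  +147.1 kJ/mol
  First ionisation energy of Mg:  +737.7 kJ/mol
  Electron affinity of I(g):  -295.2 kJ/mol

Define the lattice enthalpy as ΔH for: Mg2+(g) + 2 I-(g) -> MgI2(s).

U = -2322.7 kJ/mol

ΔHf° = 1·ΔHsub + 1·(ΣIE) + 1·D(I2) + 2·EA + U
-364.0 = 1·(+147.1) + 1·(+2188.4) + 1·(+213.6) + 2·(-295.2) + U
U = -364.0 − (+1958.7) = -2322.7 kJ/mol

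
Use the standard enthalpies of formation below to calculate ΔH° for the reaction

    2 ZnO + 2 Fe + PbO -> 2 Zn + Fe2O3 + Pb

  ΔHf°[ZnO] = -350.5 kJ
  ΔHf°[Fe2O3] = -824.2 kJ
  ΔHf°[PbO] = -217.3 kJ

ΔH° = 94.1 kJ

Products: 2·(+0.0) + 1·(-824.2) + 1·(+0.0) = -824.2
Reactants: 2·(-350.5) + 2·(+0.0) + 1·(-217.3) = -918.3
ΔH° = (-824.2) − (-918.3) = 94.1 kJ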